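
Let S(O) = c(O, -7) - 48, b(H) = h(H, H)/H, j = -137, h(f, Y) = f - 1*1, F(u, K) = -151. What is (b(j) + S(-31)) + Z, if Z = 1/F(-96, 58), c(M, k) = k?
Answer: -1117084/20687 ≈ -53.999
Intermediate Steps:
h(f, Y) = -1 + f (h(f, Y) = f - 1 = -1 + f)
Z = -1/151 (Z = 1/(-151) = -1/151 ≈ -0.0066225)
b(H) = (-1 + H)/H
S(O) = -55 (S(O) = -7 - 48 = -55)
(b(j) + S(-31)) + Z = ((-1 - 137)/(-137) - 55) - 1/151 = (-1/137*(-138) - 55) - 1/151 = (138/137 - 55) - 1/151 = -7397/137 - 1/151 = -1117084/20687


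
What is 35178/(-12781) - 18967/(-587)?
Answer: 221767741/7502447 ≈ 29.559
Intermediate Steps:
35178/(-12781) - 18967/(-587) = 35178*(-1/12781) - 18967*(-1/587) = -35178/12781 + 18967/587 = 221767741/7502447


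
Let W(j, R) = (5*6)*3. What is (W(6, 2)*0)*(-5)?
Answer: 0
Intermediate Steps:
W(j, R) = 90 (W(j, R) = 30*3 = 90)
(W(6, 2)*0)*(-5) = (90*0)*(-5) = 0*(-5) = 0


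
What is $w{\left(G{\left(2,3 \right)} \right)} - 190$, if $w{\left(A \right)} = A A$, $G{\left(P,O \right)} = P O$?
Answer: $-154$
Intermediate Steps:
$G{\left(P,O \right)} = O P$
$w{\left(A \right)} = A^{2}$
$w{\left(G{\left(2,3 \right)} \right)} - 190 = \left(3 \cdot 2\right)^{2} - 190 = 6^{2} - 190 = 36 - 190 = -154$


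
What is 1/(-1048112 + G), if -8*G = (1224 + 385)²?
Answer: -8/10973777 ≈ -7.2901e-7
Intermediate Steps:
G = -2588881/8 (G = -(1224 + 385)²/8 = -⅛*1609² = -⅛*2588881 = -2588881/8 ≈ -3.2361e+5)
1/(-1048112 + G) = 1/(-1048112 - 2588881/8) = 1/(-10973777/8) = -8/10973777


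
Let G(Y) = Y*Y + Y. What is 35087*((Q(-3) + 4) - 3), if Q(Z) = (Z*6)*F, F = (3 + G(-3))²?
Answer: -51121759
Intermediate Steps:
G(Y) = Y + Y² (G(Y) = Y² + Y = Y + Y²)
F = 81 (F = (3 - 3*(1 - 3))² = (3 - 3*(-2))² = (3 + 6)² = 9² = 81)
Q(Z) = 486*Z (Q(Z) = (Z*6)*81 = (6*Z)*81 = 486*Z)
35087*((Q(-3) + 4) - 3) = 35087*((486*(-3) + 4) - 3) = 35087*((-1458 + 4) - 3) = 35087*(-1454 - 3) = 35087*(-1457) = -51121759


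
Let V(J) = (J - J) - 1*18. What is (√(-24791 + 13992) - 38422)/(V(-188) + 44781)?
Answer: -38422/44763 + I*√10799/44763 ≈ -0.85834 + 0.0023215*I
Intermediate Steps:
V(J) = -18 (V(J) = 0 - 18 = -18)
(√(-24791 + 13992) - 38422)/(V(-188) + 44781) = (√(-24791 + 13992) - 38422)/(-18 + 44781) = (√(-10799) - 38422)/44763 = (I*√10799 - 38422)*(1/44763) = (-38422 + I*√10799)*(1/44763) = -38422/44763 + I*√10799/44763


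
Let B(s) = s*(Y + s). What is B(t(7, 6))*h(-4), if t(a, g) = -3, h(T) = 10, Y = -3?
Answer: 180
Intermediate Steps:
B(s) = s*(-3 + s)
B(t(7, 6))*h(-4) = -3*(-3 - 3)*10 = -3*(-6)*10 = 18*10 = 180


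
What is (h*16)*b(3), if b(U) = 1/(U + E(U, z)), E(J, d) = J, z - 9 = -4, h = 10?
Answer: 80/3 ≈ 26.667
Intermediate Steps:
z = 5 (z = 9 - 4 = 5)
b(U) = 1/(2*U) (b(U) = 1/(U + U) = 1/(2*U))
(h*16)*b(3) = (10*16)*((½)/3) = 160*((½)*(⅓)) = 160*(⅙) = 80/3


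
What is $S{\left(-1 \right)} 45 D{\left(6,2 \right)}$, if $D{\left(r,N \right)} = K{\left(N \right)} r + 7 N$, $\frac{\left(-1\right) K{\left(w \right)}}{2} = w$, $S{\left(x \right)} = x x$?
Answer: $-450$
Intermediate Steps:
$S{\left(x \right)} = x^{2}$
$K{\left(w \right)} = - 2 w$
$D{\left(r,N \right)} = 7 N - 2 N r$ ($D{\left(r,N \right)} = - 2 N r + 7 N = 7 N - 2 N r$)
$S{\left(-1 \right)} 45 D{\left(6,2 \right)} = \left(-1\right)^{2} \cdot 45 \cdot 2 \left(7 - 12\right) = 1 \cdot 45 \cdot 2 \left(7 - 12\right) = 45 \cdot 2 \left(-5\right) = 45 \left(-10\right) = -450$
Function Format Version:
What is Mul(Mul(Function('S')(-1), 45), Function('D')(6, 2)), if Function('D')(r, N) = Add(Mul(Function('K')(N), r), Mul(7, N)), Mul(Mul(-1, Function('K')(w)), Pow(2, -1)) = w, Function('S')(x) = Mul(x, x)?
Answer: -450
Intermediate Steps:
Function('S')(x) = Pow(x, 2)
Function('K')(w) = Mul(-2, w)
Function('D')(r, N) = Add(Mul(7, N), Mul(-2, N, r)) (Function('D')(r, N) = Add(Mul(Mul(-2, N), r), Mul(7, N)) = Add(Mul(-2, N, r), Mul(7, N)) = Add(Mul(7, N), Mul(-2, N, r)))
Mul(Mul(Function('S')(-1), 45), Function('D')(6, 2)) = Mul(Mul(Pow(-1, 2), 45), Mul(2, Add(7, Mul(-2, 6)))) = Mul(Mul(1, 45), Mul(2, Add(7, -12))) = Mul(45, Mul(2, -5)) = Mul(45, -10) = -450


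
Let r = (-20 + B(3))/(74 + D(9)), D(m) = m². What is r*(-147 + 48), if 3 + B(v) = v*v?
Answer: 1386/155 ≈ 8.9419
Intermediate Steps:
B(v) = -3 + v² (B(v) = -3 + v*v = -3 + v²)
r = -14/155 (r = (-20 + (-3 + 3²))/(74 + 9²) = (-20 + (-3 + 9))/(74 + 81) = (-20 + 6)/155 = -14*1/155 = -14/155 ≈ -0.090323)
r*(-147 + 48) = -14*(-147 + 48)/155 = -14/155*(-99) = 1386/155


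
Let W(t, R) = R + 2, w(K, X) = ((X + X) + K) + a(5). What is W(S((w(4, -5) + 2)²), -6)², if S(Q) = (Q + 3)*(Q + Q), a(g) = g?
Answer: 16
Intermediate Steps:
w(K, X) = 5 + K + 2*X (w(K, X) = ((X + X) + K) + 5 = (2*X + K) + 5 = (K + 2*X) + 5 = 5 + K + 2*X)
S(Q) = 2*Q*(3 + Q) (S(Q) = (3 + Q)*(2*Q) = 2*Q*(3 + Q))
W(t, R) = 2 + R
W(S((w(4, -5) + 2)²), -6)² = (2 - 6)² = (-4)² = 16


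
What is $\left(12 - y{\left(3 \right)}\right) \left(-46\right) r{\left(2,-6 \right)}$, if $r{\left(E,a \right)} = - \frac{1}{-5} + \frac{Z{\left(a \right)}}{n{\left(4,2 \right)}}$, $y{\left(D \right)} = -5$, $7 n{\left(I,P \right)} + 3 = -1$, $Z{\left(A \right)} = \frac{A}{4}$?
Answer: $- \frac{44183}{20} \approx -2209.1$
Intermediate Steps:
$Z{\left(A \right)} = \frac{A}{4}$ ($Z{\left(A \right)} = A \frac{1}{4} = \frac{A}{4}$)
$n{\left(I,P \right)} = - \frac{4}{7}$ ($n{\left(I,P \right)} = - \frac{3}{7} + \frac{1}{7} \left(-1\right) = - \frac{3}{7} - \frac{1}{7} = - \frac{4}{7}$)
$r{\left(E,a \right)} = \frac{1}{5} - \frac{7 a}{16}$ ($r{\left(E,a \right)} = - \frac{1}{-5} + \frac{\frac{1}{4} a}{- \frac{4}{7}} = \left(-1\right) \left(- \frac{1}{5}\right) + \frac{a}{4} \left(- \frac{7}{4}\right) = \frac{1}{5} - \frac{7 a}{16}$)
$\left(12 - y{\left(3 \right)}\right) \left(-46\right) r{\left(2,-6 \right)} = \left(12 - -5\right) \left(-46\right) \left(\frac{1}{5} - - \frac{21}{8}\right) = \left(12 + 5\right) \left(-46\right) \left(\frac{1}{5} + \frac{21}{8}\right) = 17 \left(-46\right) \frac{113}{40} = \left(-782\right) \frac{113}{40} = - \frac{44183}{20}$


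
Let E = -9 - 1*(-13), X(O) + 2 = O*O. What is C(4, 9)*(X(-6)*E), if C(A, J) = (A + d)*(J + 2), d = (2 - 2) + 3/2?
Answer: 8228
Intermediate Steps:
X(O) = -2 + O² (X(O) = -2 + O*O = -2 + O²)
d = 3/2 (d = 0 + 3*(½) = 0 + 3/2 = 3/2 ≈ 1.5000)
C(A, J) = (2 + J)*(3/2 + A) (C(A, J) = (A + 3/2)*(J + 2) = (3/2 + A)*(2 + J) = (2 + J)*(3/2 + A))
E = 4 (E = -9 + 13 = 4)
C(4, 9)*(X(-6)*E) = (3 + 2*4 + (3/2)*9 + 4*9)*((-2 + (-6)²)*4) = (3 + 8 + 27/2 + 36)*((-2 + 36)*4) = 121*(34*4)/2 = (121/2)*136 = 8228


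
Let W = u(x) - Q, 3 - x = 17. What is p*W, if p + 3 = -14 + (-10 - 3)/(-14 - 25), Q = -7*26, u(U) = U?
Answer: -2800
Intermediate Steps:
x = -14 (x = 3 - 1*17 = 3 - 17 = -14)
Q = -182
p = -50/3 (p = -3 + (-14 + (-10 - 3)/(-14 - 25)) = -3 + (-14 - 13/(-39)) = -3 + (-14 - 13*(-1/39)) = -3 + (-14 + ⅓) = -3 - 41/3 = -50/3 ≈ -16.667)
W = 168 (W = -14 - 1*(-182) = -14 + 182 = 168)
p*W = -50/3*168 = -2800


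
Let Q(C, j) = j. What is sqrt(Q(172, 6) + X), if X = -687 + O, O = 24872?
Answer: sqrt(24191) ≈ 155.53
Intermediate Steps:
X = 24185 (X = -687 + 24872 = 24185)
sqrt(Q(172, 6) + X) = sqrt(6 + 24185) = sqrt(24191)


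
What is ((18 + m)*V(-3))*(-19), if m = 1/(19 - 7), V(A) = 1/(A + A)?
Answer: 4123/72 ≈ 57.264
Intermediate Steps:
V(A) = 1/(2*A)
m = 1/12 ≈ 0.083333
((18 + m)*V(-3))*(-19) = ((18 + 1/12)*((½)/(-3)))*(-19) = (217*((½)*(-⅓))/12)*(-19) = ((217/12)*(-⅙))*(-19) = -217/72*(-19) = 4123/72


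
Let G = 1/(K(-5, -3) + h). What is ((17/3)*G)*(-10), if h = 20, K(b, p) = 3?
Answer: -170/69 ≈ -2.4638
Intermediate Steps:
G = 1/23 (G = 1/(3 + 20) = 1/23 ≈ 0.043478)
((17/3)*G)*(-10) = ((17/3)*(1/23))*(-10) = (17/69)*(-10) = -170/69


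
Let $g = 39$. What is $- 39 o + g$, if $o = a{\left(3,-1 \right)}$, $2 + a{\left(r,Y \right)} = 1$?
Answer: $78$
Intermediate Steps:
$a{\left(r,Y \right)} = -1$ ($a{\left(r,Y \right)} = -2 + 1 = -1$)
$o = -1$
$- 39 o + g = \left(-39\right) \left(-1\right) + 39 = 39 + 39 = 78$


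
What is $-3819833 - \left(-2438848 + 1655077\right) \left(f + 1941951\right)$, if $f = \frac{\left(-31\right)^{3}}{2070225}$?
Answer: $\frac{1050322474893916813}{690075} \approx 1.522 \cdot 10^{12}$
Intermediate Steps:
$f = - \frac{29791}{2070225}$ ($f = \left(-29791\right) \frac{1}{2070225} = - \frac{29791}{2070225} \approx -0.01439$)
$-3819833 - \left(-2438848 + 1655077\right) \left(f + 1941951\right) = -3819833 - \left(-2438848 + 1655077\right) \left(- \frac{29791}{2070225} + 1941951\right) = -3819833 - \left(-783771\right) \frac{4020275479184}{2070225} = -3819833 - - \frac{1050325110865174288}{690075} = -3819833 + \frac{1050325110865174288}{690075} = \frac{1050322474893916813}{690075}$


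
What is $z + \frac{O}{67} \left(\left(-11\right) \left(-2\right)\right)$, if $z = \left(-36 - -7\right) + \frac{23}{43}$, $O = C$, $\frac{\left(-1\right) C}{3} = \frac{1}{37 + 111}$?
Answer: $- \frac{6070011}{213194} \approx -28.472$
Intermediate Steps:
$C = - \frac{3}{148}$ ($C = - \frac{3}{37 + 111} = - \frac{3}{148} \approx -0.02027$)
$O = - \frac{3}{148} \approx -0.02027$
$z = - \frac{1224}{43}$ ($z = \left(-36 + 7\right) + 23 \cdot \frac{1}{43} = -29 + \frac{23}{43} = - \frac{1224}{43} \approx -28.465$)
$z + \frac{O}{67} \left(\left(-11\right) \left(-2\right)\right) = - \frac{1224}{43} + - \frac{3}{148 \cdot 67} \left(\left(-11\right) \left(-2\right)\right) = - \frac{1224}{43} + \left(- \frac{3}{148}\right) \frac{1}{67} \cdot 22 = - \frac{1224}{43} - \frac{33}{4958} = - \frac{6070011}{213194}$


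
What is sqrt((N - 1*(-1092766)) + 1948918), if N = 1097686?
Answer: 3*sqrt(459930) ≈ 2034.5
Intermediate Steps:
sqrt((N - 1*(-1092766)) + 1948918) = sqrt((1097686 - 1*(-1092766)) + 1948918) = sqrt((1097686 + 1092766) + 1948918) = sqrt(2190452 + 1948918) = sqrt(4139370) = 3*sqrt(459930)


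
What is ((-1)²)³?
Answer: 1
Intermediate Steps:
((-1)²)³ = 1³ = 1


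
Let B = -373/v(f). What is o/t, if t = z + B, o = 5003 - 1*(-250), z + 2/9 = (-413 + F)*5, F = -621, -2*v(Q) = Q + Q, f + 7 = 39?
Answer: -1512864/1485667 ≈ -1.0183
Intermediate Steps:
f = 32 (f = -7 + 39 = 32)
v(Q) = -Q (v(Q) = -(Q + Q)/2 = -Q)
z = -46532/9 (z = -2/9 + (-413 - 621)*5 = -2/9 - 1034*5 = -2/9 - 5170 = -46532/9 ≈ -5170.2)
o = 5253 (o = 5003 + 250 = 5253)
B = 373/32 (B = -373/((-1*32)) = -373/(-32) = -373*(-1/32) = 373/32 ≈ 11.656)
t = -1485667/288 (t = -46532/9 + 373/32 = -1485667/288 ≈ -5158.6)
o/t = 5253/(-1485667/288) = 5253*(-288/1485667) = -1512864/1485667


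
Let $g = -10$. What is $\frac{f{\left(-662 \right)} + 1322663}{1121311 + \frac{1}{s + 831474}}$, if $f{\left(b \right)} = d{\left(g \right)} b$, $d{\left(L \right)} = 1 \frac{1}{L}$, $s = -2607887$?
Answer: $\frac{345546080347}{292928152565} \approx 1.1796$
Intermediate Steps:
$d{\left(L \right)} = \frac{1}{L}$
$f{\left(b \right)} = - \frac{b}{10}$ ($f{\left(b \right)} = \frac{b}{-10} = - \frac{b}{10}$)
$\frac{f{\left(-662 \right)} + 1322663}{1121311 + \frac{1}{s + 831474}} = \frac{\left(- \frac{1}{10}\right) \left(-662\right) + 1322663}{1121311 + \frac{1}{-2607887 + 831474}} = \frac{\frac{331}{5} + 1322663}{1121311 + \frac{1}{-1776413}} = \frac{6613646}{5 \left(1121311 - \frac{1}{1776413}\right)} = \frac{6613646}{5 \cdot \frac{1991911437442}{1776413}} = \frac{6613646}{5} \cdot \frac{1776413}{1991911437442} = \frac{345546080347}{292928152565}$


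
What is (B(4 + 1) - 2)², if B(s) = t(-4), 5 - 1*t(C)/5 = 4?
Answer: 9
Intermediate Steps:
t(C) = 5 (t(C) = 25 - 5*4 = 25 - 20 = 5)
B(s) = 5
(B(4 + 1) - 2)² = (5 - 2)² = 3² = 9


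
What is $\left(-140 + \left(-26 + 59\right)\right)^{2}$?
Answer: $11449$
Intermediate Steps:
$\left(-140 + \left(-26 + 59\right)\right)^{2} = \left(-140 + 33\right)^{2} = \left(-107\right)^{2} = 11449$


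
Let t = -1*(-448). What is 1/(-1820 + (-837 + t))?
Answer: -1/2209 ≈ -0.00045269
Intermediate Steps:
t = 448
1/(-1820 + (-837 + t)) = 1/(-1820 + (-837 + 448)) = 1/(-1820 - 389) = 1/(-2209) = -1/2209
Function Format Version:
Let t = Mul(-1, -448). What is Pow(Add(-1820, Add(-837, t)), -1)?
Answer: Rational(-1, 2209) ≈ -0.00045269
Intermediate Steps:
t = 448
Pow(Add(-1820, Add(-837, t)), -1) = Pow(Add(-1820, Add(-837, 448)), -1) = Pow(Add(-1820, -389), -1) = Pow(-2209, -1) = Rational(-1, 2209)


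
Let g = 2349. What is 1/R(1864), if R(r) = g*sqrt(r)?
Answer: sqrt(466)/2189268 ≈ 9.8604e-6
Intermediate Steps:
R(r) = 2349*sqrt(r)
1/R(1864) = 1/(2349*sqrt(1864)) = 1/(2349*(2*sqrt(466))) = 1/(4698*sqrt(466)) = sqrt(466)/2189268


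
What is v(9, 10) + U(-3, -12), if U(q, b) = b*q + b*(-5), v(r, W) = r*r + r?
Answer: 186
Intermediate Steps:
v(r, W) = r + r² (v(r, W) = r² + r = r + r²)
U(q, b) = -5*b + b*q (U(q, b) = b*q - 5*b = -5*b + b*q)
v(9, 10) + U(-3, -12) = 9*(1 + 9) - 12*(-5 - 3) = 9*10 - 12*(-8) = 90 + 96 = 186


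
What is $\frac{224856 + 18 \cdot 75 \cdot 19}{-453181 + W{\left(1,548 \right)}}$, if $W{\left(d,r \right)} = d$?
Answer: $- \frac{41751}{75530} \approx -0.55277$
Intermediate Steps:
$\frac{224856 + 18 \cdot 75 \cdot 19}{-453181 + W{\left(1,548 \right)}} = \frac{224856 + 18 \cdot 75 \cdot 19}{-453181 + 1} = \frac{224856 + 1350 \cdot 19}{-453180} = \left(224856 + 25650\right) \left(- \frac{1}{453180}\right) = 250506 \left(- \frac{1}{453180}\right) = - \frac{41751}{75530}$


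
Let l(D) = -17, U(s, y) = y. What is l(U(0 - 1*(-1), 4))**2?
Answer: 289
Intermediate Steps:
l(U(0 - 1*(-1), 4))**2 = (-17)**2 = 289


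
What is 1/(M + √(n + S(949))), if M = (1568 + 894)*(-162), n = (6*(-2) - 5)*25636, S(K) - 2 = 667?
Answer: -398844/159076971479 - I*√435143/159076971479 ≈ -2.5072e-6 - 4.1468e-9*I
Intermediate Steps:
S(K) = 669 (S(K) = 2 + 667 = 669)
n = -435812 (n = (-12 - 5)*25636 = -17*25636 = -435812)
M = -398844 (M = 2462*(-162) = -398844)
1/(M + √(n + S(949))) = 1/(-398844 + √(-435812 + 669)) = 1/(-398844 + √(-435143)) = 1/(-398844 + I*√435143)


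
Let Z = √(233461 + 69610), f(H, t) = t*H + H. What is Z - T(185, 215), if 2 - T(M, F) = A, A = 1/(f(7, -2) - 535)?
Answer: -1085/542 + √303071 ≈ 548.52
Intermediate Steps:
f(H, t) = H + H*t (f(H, t) = H*t + H = H + H*t)
Z = √303071 ≈ 550.52
A = -1/542 (A = 1/(7*(1 - 2) - 535) = 1/(7*(-1) - 535) = 1/(-7 - 535) = 1/(-542) = -1/542 ≈ -0.0018450)
T(M, F) = 1085/542 (T(M, F) = 2 - 1*(-1/542) = 2 + 1/542 = 1085/542)
Z - T(185, 215) = √303071 - 1*1085/542 = √303071 - 1085/542 = -1085/542 + √303071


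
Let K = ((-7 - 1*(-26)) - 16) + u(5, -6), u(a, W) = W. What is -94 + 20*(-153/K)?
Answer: 926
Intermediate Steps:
K = -3 (K = ((-7 - 1*(-26)) - 16) - 6 = ((-7 + 26) - 16) - 6 = (19 - 16) - 6 = 3 - 6 = -3)
-94 + 20*(-153/K) = -94 + 20*(-153/(-3)) = -94 + 20*(-153*(-1/3)) = -94 + 20*51 = -94 + 1020 = 926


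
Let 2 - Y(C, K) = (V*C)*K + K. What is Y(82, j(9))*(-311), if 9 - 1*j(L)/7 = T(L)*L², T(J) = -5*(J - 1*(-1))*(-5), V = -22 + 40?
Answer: -65083499011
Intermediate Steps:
V = 18
T(J) = 25 + 25*J (T(J) = -5*(J + 1)*(-5) = -5*(1 + J)*(-5) = (-5 - 5*J)*(-5) = 25 + 25*J)
j(L) = 63 - 7*L²*(25 + 25*L) (j(L) = 63 - 7*(25 + 25*L)*L² = 63 - 7*L²*(25 + 25*L))
Y(C, K) = 2 - K - 18*C*K (Y(C, K) = 2 - ((18*C)*K + K) = 2 - (18*C*K + K) = 2 - (K + 18*C*K) = 2 + (-K - 18*C*K) = 2 - K - 18*C*K)
Y(82, j(9))*(-311) = (2 - (63 - 175*9² - 175*9³) - 18*82*(63 - 175*9² - 175*9³))*(-311) = (2 - (63 - 175*81 - 175*729) - 18*82*(63 - 175*81 - 175*729))*(-311) = (2 - (63 - 14175 - 127575) - 18*82*(63 - 14175 - 127575))*(-311) = (2 - 1*(-141687) - 18*82*(-141687))*(-311) = (2 + 141687 + 209130012)*(-311) = 209271701*(-311) = -65083499011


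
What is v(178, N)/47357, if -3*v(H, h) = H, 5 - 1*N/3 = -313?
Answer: -178/142071 ≈ -0.0012529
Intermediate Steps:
N = 954 (N = 15 - 3*(-313) = 15 + 939 = 954)
v(H, h) = -H/3
v(178, N)/47357 = -1/3*178/47357 = -178/3*1/47357 = -178/142071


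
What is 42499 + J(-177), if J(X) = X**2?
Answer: 73828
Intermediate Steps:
42499 + J(-177) = 42499 + (-177)**2 = 42499 + 31329 = 73828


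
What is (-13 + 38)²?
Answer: 625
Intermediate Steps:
(-13 + 38)² = 25² = 625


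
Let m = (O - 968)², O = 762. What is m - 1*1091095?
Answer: -1048659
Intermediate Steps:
m = 42436 (m = (762 - 968)² = (-206)² = 42436)
m - 1*1091095 = 42436 - 1*1091095 = 42436 - 1091095 = -1048659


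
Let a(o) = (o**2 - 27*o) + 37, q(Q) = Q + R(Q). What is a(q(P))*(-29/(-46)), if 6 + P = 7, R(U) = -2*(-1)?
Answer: -1015/46 ≈ -22.065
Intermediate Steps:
R(U) = 2
P = 1 (P = -6 + 7 = 1)
q(Q) = 2 + Q (q(Q) = Q + 2 = 2 + Q)
a(o) = 37 + o**2 - 27*o
a(q(P))*(-29/(-46)) = (37 + (2 + 1)**2 - 27*(2 + 1))*(-29/(-46)) = (37 + 3**2 - 27*3)*(-29*(-1/46)) = (37 + 9 - 81)*(29/46) = -35*29/46 = -1015/46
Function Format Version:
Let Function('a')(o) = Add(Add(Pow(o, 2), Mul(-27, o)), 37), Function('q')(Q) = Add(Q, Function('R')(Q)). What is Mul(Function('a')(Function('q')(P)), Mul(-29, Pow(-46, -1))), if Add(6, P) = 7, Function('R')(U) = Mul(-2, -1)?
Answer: Rational(-1015, 46) ≈ -22.065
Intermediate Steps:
Function('R')(U) = 2
P = 1 (P = Add(-6, 7) = 1)
Function('q')(Q) = Add(2, Q) (Function('q')(Q) = Add(Q, 2) = Add(2, Q))
Function('a')(o) = Add(37, Pow(o, 2), Mul(-27, o))
Mul(Function('a')(Function('q')(P)), Mul(-29, Pow(-46, -1))) = Mul(Add(37, Pow(Add(2, 1), 2), Mul(-27, Add(2, 1))), Mul(-29, Pow(-46, -1))) = Mul(Add(37, Pow(3, 2), Mul(-27, 3)), Mul(-29, Rational(-1, 46))) = Mul(Add(37, 9, -81), Rational(29, 46)) = Mul(-35, Rational(29, 46)) = Rational(-1015, 46)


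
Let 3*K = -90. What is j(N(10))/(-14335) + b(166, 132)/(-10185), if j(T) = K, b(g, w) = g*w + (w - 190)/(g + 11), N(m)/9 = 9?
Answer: -11108458852/5168469915 ≈ -2.1493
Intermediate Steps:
N(m) = 81 (N(m) = 9*9 = 81)
K = -30 (K = (⅓)*(-90) = -30)
b(g, w) = g*w + (-190 + w)/(11 + g)
j(T) = -30
j(N(10))/(-14335) + b(166, 132)/(-10185) = -30/(-14335) + ((-190 + 132 + 132*166² + 11*166*132)/(11 + 166))/(-10185) = -30*(-1/14335) + ((-190 + 132 + 132*27556 + 241032)/177)*(-1/10185) = 6/2867 + ((-190 + 132 + 3637392 + 241032)/177)*(-1/10185) = 6/2867 + ((1/177)*3878366)*(-1/10185) = 6/2867 + (3878366/177)*(-1/10185) = 6/2867 - 3878366/1802745 = -11108458852/5168469915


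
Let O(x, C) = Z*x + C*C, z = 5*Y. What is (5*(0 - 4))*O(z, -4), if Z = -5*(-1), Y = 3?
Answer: -1820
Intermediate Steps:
Z = 5
z = 15 (z = 5*3 = 15)
O(x, C) = C² + 5*x (O(x, C) = 5*x + C*C = 5*x + C² = C² + 5*x)
(5*(0 - 4))*O(z, -4) = (5*(0 - 4))*((-4)² + 5*15) = (5*(-4))*(16 + 75) = -20*91 = -1820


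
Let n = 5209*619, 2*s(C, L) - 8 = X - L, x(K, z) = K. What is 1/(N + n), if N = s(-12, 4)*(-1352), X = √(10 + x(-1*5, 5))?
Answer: 3221667/10379135974009 + 676*√5/10379135974009 ≈ 3.1054e-7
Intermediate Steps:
X = √5 (X = √(10 - 1*5) = √(10 - 5) = √5 ≈ 2.2361)
s(C, L) = 4 + √5/2 - L/2 (s(C, L) = 4 + (√5 - L)/2 = 4 + (√5/2 - L/2) = 4 + √5/2 - L/2)
n = 3224371
N = -2704 - 676*√5 (N = (4 + √5/2 - ½*4)*(-1352) = (4 + √5/2 - 2)*(-1352) = (2 + √5/2)*(-1352) = -2704 - 676*√5 ≈ -4215.6)
1/(N + n) = 1/((-2704 - 676*√5) + 3224371) = 1/(3221667 - 676*√5)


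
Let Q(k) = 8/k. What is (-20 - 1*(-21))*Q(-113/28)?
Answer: -224/113 ≈ -1.9823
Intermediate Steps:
Q(k) = 8/k
(-20 - 1*(-21))*Q(-113/28) = (-20 - 1*(-21))*(8/((-113/28))) = (-20 + 21)*(8/((-113*1/28))) = 1*(8/(-113/28)) = 1*(8*(-28/113)) = 1*(-224/113) = -224/113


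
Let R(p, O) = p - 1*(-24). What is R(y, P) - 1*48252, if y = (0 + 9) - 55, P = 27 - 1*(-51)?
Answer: -48274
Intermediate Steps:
P = 78 (P = 27 + 51 = 78)
y = -46 (y = 9 - 55 = -46)
R(p, O) = 24 + p (R(p, O) = p + 24 = 24 + p)
R(y, P) - 1*48252 = (24 - 46) - 1*48252 = -22 - 48252 = -48274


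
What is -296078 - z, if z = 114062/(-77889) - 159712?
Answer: -10621297312/77889 ≈ -1.3636e+5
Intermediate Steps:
z = -12439922030/77889 (z = 114062*(-1/77889) - 159712 = -114062/77889 - 159712 = -12439922030/77889 ≈ -1.5971e+5)
-296078 - z = -296078 - 1*(-12439922030/77889) = -296078 + 12439922030/77889 = -10621297312/77889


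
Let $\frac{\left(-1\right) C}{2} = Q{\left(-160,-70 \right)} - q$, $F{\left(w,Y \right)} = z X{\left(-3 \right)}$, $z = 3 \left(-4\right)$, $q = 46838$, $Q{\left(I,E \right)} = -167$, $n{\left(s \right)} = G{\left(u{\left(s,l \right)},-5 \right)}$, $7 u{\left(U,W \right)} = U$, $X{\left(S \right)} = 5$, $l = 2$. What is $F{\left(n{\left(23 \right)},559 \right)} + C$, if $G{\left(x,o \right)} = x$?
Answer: $93950$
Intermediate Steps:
$u{\left(U,W \right)} = \frac{U}{7}$
$n{\left(s \right)} = \frac{s}{7}$
$z = -12$
$F{\left(w,Y \right)} = -60$ ($F{\left(w,Y \right)} = \left(-12\right) 5 = -60$)
$C = 94010$ ($C = - 2 \left(-167 - 46838\right) = \left(-2\right) \left(-47005\right) = 94010$)
$F{\left(n{\left(23 \right)},559 \right)} + C = -60 + 94010 = 93950$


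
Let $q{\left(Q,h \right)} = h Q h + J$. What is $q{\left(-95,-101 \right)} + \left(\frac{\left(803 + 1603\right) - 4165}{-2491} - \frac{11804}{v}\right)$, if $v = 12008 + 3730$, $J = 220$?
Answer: $- \frac{18991577601436}{19601679} \approx -9.6888 \cdot 10^{5}$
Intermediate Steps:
$q{\left(Q,h \right)} = 220 + Q h^{2}$ ($q{\left(Q,h \right)} = h Q h + 220 = Q h h + 220 = Q h^{2} + 220 = 220 + Q h^{2}$)
$v = 15738$
$q{\left(-95,-101 \right)} + \left(\frac{\left(803 + 1603\right) - 4165}{-2491} - \frac{11804}{v}\right) = \left(220 - 95 \left(-101\right)^{2}\right) - \left(\frac{5902}{7869} - \frac{\left(803 + 1603\right) - 4165}{-2491}\right) = \left(220 - 969095\right) - \left(\frac{5902}{7869} - \left(2406 - 4165\right) \left(- \frac{1}{2491}\right)\right) = \left(220 - 969095\right) - \frac{860311}{19601679} = -968875 + \left(\frac{1759}{2491} - \frac{5902}{7869}\right) = -968875 - \frac{860311}{19601679} = - \frac{18991577601436}{19601679}$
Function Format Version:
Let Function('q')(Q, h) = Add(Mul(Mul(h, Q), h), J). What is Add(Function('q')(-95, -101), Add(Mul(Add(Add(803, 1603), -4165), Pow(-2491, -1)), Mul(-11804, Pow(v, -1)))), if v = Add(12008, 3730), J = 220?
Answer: Rational(-18991577601436, 19601679) ≈ -9.6888e+5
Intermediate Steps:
Function('q')(Q, h) = Add(220, Mul(Q, Pow(h, 2))) (Function('q')(Q, h) = Add(Mul(Mul(h, Q), h), 220) = Add(Mul(Mul(Q, h), h), 220) = Add(Mul(Q, Pow(h, 2)), 220) = Add(220, Mul(Q, Pow(h, 2))))
v = 15738
Add(Function('q')(-95, -101), Add(Mul(Add(Add(803, 1603), -4165), Pow(-2491, -1)), Mul(-11804, Pow(v, -1)))) = Add(Add(220, Mul(-95, Pow(-101, 2))), Add(Mul(Add(Add(803, 1603), -4165), Pow(-2491, -1)), Mul(-11804, Pow(15738, -1)))) = Add(Add(220, Mul(-95, 10201)), Add(Mul(Add(2406, -4165), Rational(-1, 2491)), Mul(-11804, Rational(1, 15738)))) = Add(Add(220, -969095), Add(Mul(-1759, Rational(-1, 2491)), Rational(-5902, 7869))) = Add(-968875, Add(Rational(1759, 2491), Rational(-5902, 7869))) = Add(-968875, Rational(-860311, 19601679)) = Rational(-18991577601436, 19601679)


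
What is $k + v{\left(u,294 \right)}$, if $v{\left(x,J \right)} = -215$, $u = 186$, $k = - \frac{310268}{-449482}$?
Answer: $- \frac{48164181}{224741} \approx -214.31$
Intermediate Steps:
$k = \frac{155134}{224741}$ ($k = \left(-310268\right) \left(- \frac{1}{449482}\right) = \frac{155134}{224741} \approx 0.69028$)
$k + v{\left(u,294 \right)} = \frac{155134}{224741} - 215 = - \frac{48164181}{224741}$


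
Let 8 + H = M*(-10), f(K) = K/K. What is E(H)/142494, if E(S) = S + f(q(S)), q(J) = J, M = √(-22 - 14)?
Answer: -7/142494 - 10*I/23749 ≈ -4.9125e-5 - 0.00042107*I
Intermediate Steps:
M = 6*I (M = √(-36) = 6*I ≈ 6.0*I)
f(K) = 1
H = -8 - 60*I (H = -8 + (6*I)*(-10) = -8 - 60*I ≈ -8.0 - 60.0*I)
E(S) = 1 + S (E(S) = S + 1 = 1 + S)
E(H)/142494 = (1 + (-8 - 60*I))/142494 = (-7 - 60*I)*(1/142494) = -7/142494 - 10*I/23749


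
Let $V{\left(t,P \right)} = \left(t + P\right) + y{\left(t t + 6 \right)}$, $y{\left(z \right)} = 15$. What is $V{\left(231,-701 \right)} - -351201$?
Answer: $350746$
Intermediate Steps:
$V{\left(t,P \right)} = 15 + P + t$ ($V{\left(t,P \right)} = \left(t + P\right) + 15 = \left(P + t\right) + 15 = 15 + P + t$)
$V{\left(231,-701 \right)} - -351201 = \left(15 - 701 + 231\right) - -351201 = -455 + 351201 = 350746$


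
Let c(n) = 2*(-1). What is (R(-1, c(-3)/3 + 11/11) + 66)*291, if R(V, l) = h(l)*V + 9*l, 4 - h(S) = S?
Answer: 19012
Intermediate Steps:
c(n) = -2
h(S) = 4 - S
R(V, l) = 9*l + V*(4 - l) (R(V, l) = (4 - l)*V + 9*l = V*(4 - l) + 9*l = 9*l + V*(4 - l))
(R(-1, c(-3)/3 + 11/11) + 66)*291 = ((9*(-2/3 + 11/11) - 1*(-1)*(-4 + (-2/3 + 11/11))) + 66)*291 = ((9*(-2*⅓ + 11*(1/11)) - 1*(-1)*(-4 + (-2*⅓ + 11*(1/11)))) + 66)*291 = ((9*(-⅔ + 1) - 1*(-1)*(-4 + (-⅔ + 1))) + 66)*291 = ((9*(⅓) - 1*(-1)*(-4 + ⅓)) + 66)*291 = ((3 - 1*(-1)*(-11/3)) + 66)*291 = ((3 - 11/3) + 66)*291 = (-⅔ + 66)*291 = (196/3)*291 = 19012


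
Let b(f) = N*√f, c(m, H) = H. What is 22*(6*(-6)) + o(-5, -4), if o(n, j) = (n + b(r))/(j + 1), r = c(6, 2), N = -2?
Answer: -2371/3 + 2*√2/3 ≈ -789.39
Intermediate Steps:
r = 2
b(f) = -2*√f
o(n, j) = (n - 2*√2)/(1 + j) (o(n, j) = (n - 2*√2)/(j + 1) = (n - 2*√2)/(1 + j))
22*(6*(-6)) + o(-5, -4) = 22*(6*(-6)) + (-5 - 2*√2)/(1 - 4) = 22*(-36) + (-5 - 2*√2)/(-3) = -792 - (-5 - 2*√2)/3 = -792 + (5/3 + 2*√2/3) = -2371/3 + 2*√2/3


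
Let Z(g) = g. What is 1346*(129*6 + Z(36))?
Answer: 1090260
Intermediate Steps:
1346*(129*6 + Z(36)) = 1346*(129*6 + 36) = 1346*(774 + 36) = 1346*810 = 1090260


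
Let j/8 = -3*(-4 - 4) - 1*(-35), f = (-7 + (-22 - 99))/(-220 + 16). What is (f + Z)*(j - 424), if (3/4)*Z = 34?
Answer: 37504/17 ≈ 2206.1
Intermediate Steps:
Z = 136/3 (Z = (4/3)*34 = 136/3 ≈ 45.333)
f = 32/51 (f = (-7 - 121)/(-204) = -128*(-1/204) = 32/51 ≈ 0.62745)
j = 472 (j = 8*(-3*(-4 - 4) - 1*(-35)) = 8*(-3*(-8) + 35) = 8*(24 + 35) = 8*59 = 472)
(f + Z)*(j - 424) = (32/51 + 136/3)*(472 - 424) = (2344/51)*48 = 37504/17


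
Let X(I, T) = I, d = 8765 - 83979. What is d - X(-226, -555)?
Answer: -74988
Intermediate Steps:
d = -75214
d - X(-226, -555) = -75214 - 1*(-226) = -75214 + 226 = -74988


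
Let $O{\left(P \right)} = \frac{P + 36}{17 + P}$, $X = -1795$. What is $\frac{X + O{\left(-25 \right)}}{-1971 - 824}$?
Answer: $\frac{14371}{22360} \approx 0.64271$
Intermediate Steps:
$O{\left(P \right)} = \frac{36 + P}{17 + P}$
$\frac{X + O{\left(-25 \right)}}{-1971 - 824} = \frac{-1795 + \frac{36 - 25}{17 - 25}}{-1971 - 824} = \frac{-1795 + \frac{1}{-8} \cdot 11}{-2795} = \left(-1795 - \frac{11}{8}\right) \left(- \frac{1}{2795}\right) = \left(- \frac{14371}{8}\right) \left(- \frac{1}{2795}\right) = \frac{14371}{22360}$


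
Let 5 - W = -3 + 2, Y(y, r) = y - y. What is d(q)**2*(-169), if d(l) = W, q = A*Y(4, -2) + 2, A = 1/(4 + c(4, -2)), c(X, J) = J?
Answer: -6084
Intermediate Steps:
A = 1/2 (A = 1/(4 - 2) = 1/2 ≈ 0.50000)
Y(y, r) = 0
q = 2 (q = (1/2)*0 + 2 = 0 + 2 = 2)
W = 6 (W = 5 - (-3 + 2) = 5 - 1*(-1) = 5 + 1 = 6)
d(l) = 6
d(q)**2*(-169) = 6**2*(-169) = 36*(-169) = -6084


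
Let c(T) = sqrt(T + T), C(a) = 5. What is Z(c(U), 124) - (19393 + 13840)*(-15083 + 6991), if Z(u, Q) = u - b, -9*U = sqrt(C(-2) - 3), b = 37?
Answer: 268921399 + I*2**(3/4)/3 ≈ 2.6892e+8 + 0.5606*I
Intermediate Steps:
U = -sqrt(2)/9 (U = -sqrt(5 - 3)/9 = -sqrt(2)/9 ≈ -0.15713)
c(T) = sqrt(2)*sqrt(T) (c(T) = sqrt(2*T) = sqrt(2)*sqrt(T))
Z(u, Q) = -37 + u (Z(u, Q) = u - 1*37 = u - 37 = -37 + u)
Z(c(U), 124) - (19393 + 13840)*(-15083 + 6991) = (-37 + sqrt(2)*sqrt(-sqrt(2)/9)) - (19393 + 13840)*(-15083 + 6991) = (-37 + sqrt(2)*(I*2**(1/4)/3)) - 33233*(-8092) = (-37 + I*2**(3/4)/3) - 1*(-268921436) = (-37 + I*2**(3/4)/3) + 268921436 = 268921399 + I*2**(3/4)/3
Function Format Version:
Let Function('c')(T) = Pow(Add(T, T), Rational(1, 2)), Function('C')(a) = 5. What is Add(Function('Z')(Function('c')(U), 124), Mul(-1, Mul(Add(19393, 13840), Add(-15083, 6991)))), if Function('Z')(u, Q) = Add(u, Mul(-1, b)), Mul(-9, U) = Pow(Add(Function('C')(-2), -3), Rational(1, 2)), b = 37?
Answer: Add(268921399, Mul(Rational(1, 3), I, Pow(2, Rational(3, 4)))) ≈ Add(2.6892e+8, Mul(0.56060, I))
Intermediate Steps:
U = Mul(Rational(-1, 9), Pow(2, Rational(1, 2))) (U = Mul(Rational(-1, 9), Pow(Add(5, -3), Rational(1, 2))) = Mul(Rational(-1, 9), Pow(2, Rational(1, 2))) ≈ -0.15713)
Function('c')(T) = Mul(Pow(2, Rational(1, 2)), Pow(T, Rational(1, 2))) (Function('c')(T) = Pow(Mul(2, T), Rational(1, 2)) = Mul(Pow(2, Rational(1, 2)), Pow(T, Rational(1, 2))))
Function('Z')(u, Q) = Add(-37, u) (Function('Z')(u, Q) = Add(u, Mul(-1, 37)) = Add(u, -37) = Add(-37, u))
Add(Function('Z')(Function('c')(U), 124), Mul(-1, Mul(Add(19393, 13840), Add(-15083, 6991)))) = Add(Add(-37, Mul(Pow(2, Rational(1, 2)), Pow(Mul(Rational(-1, 9), Pow(2, Rational(1, 2))), Rational(1, 2)))), Mul(-1, Mul(Add(19393, 13840), Add(-15083, 6991)))) = Add(Add(-37, Mul(Pow(2, Rational(1, 2)), Mul(Rational(1, 3), I, Pow(2, Rational(1, 4))))), Mul(-1, Mul(33233, -8092))) = Add(Add(-37, Mul(Rational(1, 3), I, Pow(2, Rational(3, 4)))), Mul(-1, -268921436)) = Add(Add(-37, Mul(Rational(1, 3), I, Pow(2, Rational(3, 4)))), 268921436) = Add(268921399, Mul(Rational(1, 3), I, Pow(2, Rational(3, 4))))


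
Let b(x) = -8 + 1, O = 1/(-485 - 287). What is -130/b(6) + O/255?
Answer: 25591793/1378020 ≈ 18.571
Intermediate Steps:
O = -1/772 (O = 1/(-772) = -1/772 ≈ -0.0012953)
b(x) = -7
-130/b(6) + O/255 = -130/(-7) - 1/772/255 = -130*(-⅐) - 1/772*1/255 = 130/7 - 1/196860 = 25591793/1378020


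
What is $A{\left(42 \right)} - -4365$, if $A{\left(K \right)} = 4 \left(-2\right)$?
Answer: $4357$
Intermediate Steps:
$A{\left(K \right)} = -8$
$A{\left(42 \right)} - -4365 = -8 - -4365 = -8 + 4365 = 4357$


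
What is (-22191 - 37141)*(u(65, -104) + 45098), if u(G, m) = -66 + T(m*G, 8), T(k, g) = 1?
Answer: -2671897956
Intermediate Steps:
u(G, m) = -65 (u(G, m) = -66 + 1 = -65)
(-22191 - 37141)*(u(65, -104) + 45098) = (-22191 - 37141)*(-65 + 45098) = -59332*45033 = -2671897956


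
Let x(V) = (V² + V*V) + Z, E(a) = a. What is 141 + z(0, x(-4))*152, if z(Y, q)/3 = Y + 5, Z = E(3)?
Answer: 2421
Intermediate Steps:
Z = 3
x(V) = 3 + 2*V² (x(V) = (V² + V*V) + 3 = (V² + V²) + 3 = 2*V² + 3 = 3 + 2*V²)
z(Y, q) = 15 + 3*Y (z(Y, q) = 3*(Y + 5) = 3*(5 + Y) = 15 + 3*Y)
141 + z(0, x(-4))*152 = 141 + (15 + 3*0)*152 = 141 + (15 + 0)*152 = 141 + 15*152 = 141 + 2280 = 2421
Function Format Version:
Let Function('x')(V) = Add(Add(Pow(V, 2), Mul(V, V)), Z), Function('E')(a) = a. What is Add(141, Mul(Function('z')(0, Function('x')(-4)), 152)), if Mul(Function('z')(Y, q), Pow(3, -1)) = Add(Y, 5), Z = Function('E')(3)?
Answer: 2421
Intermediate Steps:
Z = 3
Function('x')(V) = Add(3, Mul(2, Pow(V, 2))) (Function('x')(V) = Add(Add(Pow(V, 2), Mul(V, V)), 3) = Add(Add(Pow(V, 2), Pow(V, 2)), 3) = Add(Mul(2, Pow(V, 2)), 3) = Add(3, Mul(2, Pow(V, 2))))
Function('z')(Y, q) = Add(15, Mul(3, Y)) (Function('z')(Y, q) = Mul(3, Add(Y, 5)) = Mul(3, Add(5, Y)) = Add(15, Mul(3, Y)))
Add(141, Mul(Function('z')(0, Function('x')(-4)), 152)) = Add(141, Mul(Add(15, Mul(3, 0)), 152)) = Add(141, Mul(Add(15, 0), 152)) = Add(141, Mul(15, 152)) = Add(141, 2280) = 2421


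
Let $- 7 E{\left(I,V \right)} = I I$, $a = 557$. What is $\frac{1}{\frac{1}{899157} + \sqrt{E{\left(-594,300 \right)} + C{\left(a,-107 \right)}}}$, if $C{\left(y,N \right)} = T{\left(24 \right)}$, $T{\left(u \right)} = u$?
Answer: $\frac{899157}{40732313171423077} - \frac{230995231614 i \sqrt{617169}}{40732313171423077} \approx 2.2075 \cdot 10^{-11} - 0.0044552 i$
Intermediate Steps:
$E{\left(I,V \right)} = - \frac{I^{2}}{7}$ ($E{\left(I,V \right)} = - \frac{I I}{7} = - \frac{I^{2}}{7}$)
$C{\left(y,N \right)} = 24$
$\frac{1}{\frac{1}{899157} + \sqrt{E{\left(-594,300 \right)} + C{\left(a,-107 \right)}}} = \frac{1}{\frac{1}{899157} + \sqrt{- \frac{\left(-594\right)^{2}}{7} + 24}} = \frac{1}{\frac{1}{899157} + \sqrt{\left(- \frac{1}{7}\right) 352836 + 24}} = \frac{1}{\frac{1}{899157} + \sqrt{- \frac{352836}{7} + 24}} = \frac{1}{\frac{1}{899157} + \sqrt{- \frac{352668}{7}}} = \frac{1}{\frac{1}{899157} + \frac{2 i \sqrt{617169}}{7}}$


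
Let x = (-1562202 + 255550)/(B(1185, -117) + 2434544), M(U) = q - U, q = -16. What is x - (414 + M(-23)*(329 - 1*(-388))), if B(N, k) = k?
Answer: -13227548543/2434427 ≈ -5433.5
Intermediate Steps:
M(U) = -16 - U
x = -1306652/2434427 (x = (-1562202 + 255550)/(-117 + 2434544) = -1306652/2434427 ≈ -0.53674)
x - (414 + M(-23)*(329 - 1*(-388))) = -1306652/2434427 - (414 + (-16 - 1*(-23))*(329 - 1*(-388))) = -1306652/2434427 - (414 + (-16 + 23)*(329 + 388)) = -1306652/2434427 - (414 + 7*717) = -1306652/2434427 - (414 + 5019) = -1306652/2434427 - 1*5433 = -1306652/2434427 - 5433 = -13227548543/2434427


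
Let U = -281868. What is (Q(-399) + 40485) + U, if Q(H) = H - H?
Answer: -241383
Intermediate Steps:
Q(H) = 0
(Q(-399) + 40485) + U = (0 + 40485) - 281868 = 40485 - 281868 = -241383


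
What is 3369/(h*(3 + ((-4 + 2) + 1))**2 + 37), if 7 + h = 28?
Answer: 3369/121 ≈ 27.843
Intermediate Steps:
h = 21 (h = -7 + 28 = 21)
3369/(h*(3 + ((-4 + 2) + 1))**2 + 37) = 3369/(21*(3 + ((-4 + 2) + 1))**2 + 37) = 3369/(21*(3 + (-2 + 1))**2 + 37) = 3369/(21*(3 - 1)**2 + 37) = 3369/(21*2**2 + 37) = 3369/(21*4 + 37) = 3369/(84 + 37) = 3369/121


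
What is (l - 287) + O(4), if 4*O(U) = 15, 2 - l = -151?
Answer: -521/4 ≈ -130.25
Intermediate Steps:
l = 153 (l = 2 - 1*(-151) = 2 + 151 = 153)
O(U) = 15/4 (O(U) = (1/4)*15 = 15/4)
(l - 287) + O(4) = (153 - 287) + 15/4 = -134 + 15/4 = -521/4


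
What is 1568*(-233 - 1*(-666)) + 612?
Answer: 679556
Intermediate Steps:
1568*(-233 - 1*(-666)) + 612 = 1568*(-233 + 666) + 612 = 1568*433 + 612 = 678944 + 612 = 679556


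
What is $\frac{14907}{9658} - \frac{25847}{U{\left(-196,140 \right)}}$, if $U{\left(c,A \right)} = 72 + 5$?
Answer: $- \frac{22589317}{67606} \approx -334.13$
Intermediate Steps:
$U{\left(c,A \right)} = 77$
$\frac{14907}{9658} - \frac{25847}{U{\left(-196,140 \right)}} = \frac{14907}{9658} - \frac{25847}{77} = - \frac{22589317}{67606}$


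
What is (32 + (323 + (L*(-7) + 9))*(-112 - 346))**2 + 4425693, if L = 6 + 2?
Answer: 15975319069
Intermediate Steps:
L = 8
(32 + (323 + (L*(-7) + 9))*(-112 - 346))**2 + 4425693 = (32 + (323 + (8*(-7) + 9))*(-112 - 346))**2 + 4425693 = (32 + (323 + (-56 + 9))*(-458))**2 + 4425693 = (32 + (323 - 47)*(-458))**2 + 4425693 = (32 + 276*(-458))**2 + 4425693 = (32 - 126408)**2 + 4425693 = (-126376)**2 + 4425693 = 15970893376 + 4425693 = 15975319069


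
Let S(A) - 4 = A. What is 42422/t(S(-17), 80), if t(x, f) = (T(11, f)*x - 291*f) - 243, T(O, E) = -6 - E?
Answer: -42422/22405 ≈ -1.8934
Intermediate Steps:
S(A) = 4 + A
t(x, f) = -243 - 291*f + x*(-6 - f) (t(x, f) = ((-6 - f)*x - 291*f) - 243 = (x*(-6 - f) - 291*f) - 243 = (-291*f + x*(-6 - f)) - 243 = -243 - 291*f + x*(-6 - f))
42422/t(S(-17), 80) = 42422/(-243 - 291*80 - (4 - 17)*(6 + 80)) = 42422/(-243 - 23280 - 1*(-13)*86) = 42422/(-243 - 23280 + 1118) = 42422/(-22405) = 42422*(-1/22405) = -42422/22405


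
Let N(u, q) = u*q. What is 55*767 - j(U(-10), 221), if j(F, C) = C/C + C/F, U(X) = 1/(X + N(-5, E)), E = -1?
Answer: 43289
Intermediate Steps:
N(u, q) = q*u
U(X) = 1/(5 + X) (U(X) = 1/(X - 1*(-5)) = 1/(X + 5) = 1/(5 + X))
j(F, C) = 1 + C/F
55*767 - j(U(-10), 221) = 55*767 - (221 + 1/(5 - 10))/(1/(5 - 10)) = 42185 - (221 + 1/(-5))/(1/(-5)) = 42185 - (221 - 1/5)/(-1/5) = 42185 - (-5)*1104/5 = 42185 - 1*(-1104) = 42185 + 1104 = 43289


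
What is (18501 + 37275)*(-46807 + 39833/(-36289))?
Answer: -94742176467456/36289 ≈ -2.6108e+9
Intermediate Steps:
(18501 + 37275)*(-46807 + 39833/(-36289)) = 55776*(-46807 + 39833*(-1/36289)) = 55776*(-46807 - 39833/36289) = 55776*(-1698619056/36289) = -94742176467456/36289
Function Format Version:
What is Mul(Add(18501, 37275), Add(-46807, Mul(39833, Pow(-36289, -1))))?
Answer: Rational(-94742176467456, 36289) ≈ -2.6108e+9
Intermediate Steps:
Mul(Add(18501, 37275), Add(-46807, Mul(39833, Pow(-36289, -1)))) = Mul(55776, Add(-46807, Mul(39833, Rational(-1, 36289)))) = Mul(55776, Add(-46807, Rational(-39833, 36289))) = Mul(55776, Rational(-1698619056, 36289)) = Rational(-94742176467456, 36289)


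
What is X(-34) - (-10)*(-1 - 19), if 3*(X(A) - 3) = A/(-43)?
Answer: -25379/129 ≈ -196.74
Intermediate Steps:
X(A) = 3 - A/129 (X(A) = 3 + (A/(-43))/3 = 3 + (A*(-1/43))/3 = 3 + (-A/43)/3 = 3 - A/129)
X(-34) - (-10)*(-1 - 19) = (3 - 1/129*(-34)) - (-10)*(-1 - 19) = (3 + 34/129) - (-10)*(-20) = 421/129 - 1*200 = 421/129 - 200 = -25379/129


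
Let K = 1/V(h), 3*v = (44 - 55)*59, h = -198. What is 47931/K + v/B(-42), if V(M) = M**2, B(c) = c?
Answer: 236764953073/126 ≈ 1.8791e+9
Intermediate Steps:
v = -649/3 (v = ((44 - 55)*59)/3 = (-11*59)/3 = (1/3)*(-649) = -649/3 ≈ -216.33)
K = 1/39204 (K = 1/((-198)**2) = 1/39204 ≈ 2.5508e-5)
47931/K + v/B(-42) = 47931/(1/39204) - 649/3/(-42) = 47931*39204 - 649/3*(-1/42) = 1879086924 + 649/126 = 236764953073/126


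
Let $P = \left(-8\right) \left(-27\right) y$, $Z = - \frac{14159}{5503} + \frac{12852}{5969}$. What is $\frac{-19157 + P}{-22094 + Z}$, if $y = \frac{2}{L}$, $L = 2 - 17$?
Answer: $\frac{3151018906103}{3628722003865} \approx 0.86835$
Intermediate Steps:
$L = -15$ ($L = 2 - 17 = -15$)
$y = - \frac{2}{15}$ ($y = \frac{2}{-15} = 2 \left(- \frac{1}{15}\right) = - \frac{2}{15} \approx -0.13333$)
$Z = - \frac{13790515}{32847407}$ ($Z = \left(-14159\right) \frac{1}{5503} + 12852 \cdot \frac{1}{5969} = - \frac{14159}{5503} + \frac{12852}{5969} = - \frac{13790515}{32847407} \approx -0.41984$)
$P = - \frac{144}{5}$ ($P = \left(-8\right) \left(-27\right) \left(- \frac{2}{15}\right) = 216 \left(- \frac{2}{15}\right) = - \frac{144}{5} \approx -28.8$)
$\frac{-19157 + P}{-22094 + Z} = \frac{-19157 - \frac{144}{5}}{-22094 - \frac{13790515}{32847407}} = - \frac{95929}{5 \left(- \frac{725744400773}{32847407}\right)} = \left(- \frac{95929}{5}\right) \left(- \frac{32847407}{725744400773}\right) = \frac{3151018906103}{3628722003865}$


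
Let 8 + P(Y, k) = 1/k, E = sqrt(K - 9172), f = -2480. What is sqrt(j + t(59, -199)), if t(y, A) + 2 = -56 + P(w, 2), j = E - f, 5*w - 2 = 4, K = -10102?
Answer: sqrt(9658 + 4*I*sqrt(19274))/2 ≈ 49.158 + 1.4121*I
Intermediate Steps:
w = 6/5 (w = 2/5 + (1/5)*4 = 2/5 + 4/5 = 6/5 ≈ 1.2000)
E = I*sqrt(19274) (E = sqrt(-10102 - 9172) = sqrt(-19274) = I*sqrt(19274) ≈ 138.83*I)
j = 2480 + I*sqrt(19274) (j = I*sqrt(19274) - 1*(-2480) = I*sqrt(19274) + 2480 = 2480 + I*sqrt(19274) ≈ 2480.0 + 138.83*I)
P(Y, k) = -8 + 1/k
t(y, A) = -131/2 (t(y, A) = -2 + (-56 + (-8 + 1/2)) = -2 + (-56 - 15/2) = -2 - 127/2 = -131/2)
sqrt(j + t(59, -199)) = sqrt((2480 + I*sqrt(19274)) - 131/2) = sqrt(4829/2 + I*sqrt(19274))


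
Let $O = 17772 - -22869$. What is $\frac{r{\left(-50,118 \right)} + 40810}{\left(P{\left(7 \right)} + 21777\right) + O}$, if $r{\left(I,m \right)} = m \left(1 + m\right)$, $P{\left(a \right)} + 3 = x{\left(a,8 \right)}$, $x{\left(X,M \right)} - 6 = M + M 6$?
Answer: $\frac{54852}{62477} \approx 0.87796$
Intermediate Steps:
$x{\left(X,M \right)} = 6 + 7 M$ ($x{\left(X,M \right)} = 6 + \left(M + M 6\right) = 6 + \left(M + 6 M\right) = 6 + 7 M$)
$O = 40641$ ($O = 17772 + 22869 = 40641$)
$P{\left(a \right)} = 59$ ($P{\left(a \right)} = -3 + \left(6 + 7 \cdot 8\right) = -3 + \left(6 + 56\right) = -3 + 62 = 59$)
$\frac{r{\left(-50,118 \right)} + 40810}{\left(P{\left(7 \right)} + 21777\right) + O} = \frac{118 \left(1 + 118\right) + 40810}{\left(59 + 21777\right) + 40641} = \frac{118 \cdot 119 + 40810}{21836 + 40641} = \frac{14042 + 40810}{62477} = 54852 \cdot \frac{1}{62477} = \frac{54852}{62477}$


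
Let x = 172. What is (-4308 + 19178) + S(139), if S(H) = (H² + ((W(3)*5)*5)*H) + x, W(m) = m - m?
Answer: 34363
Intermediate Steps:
W(m) = 0
S(H) = 172 + H² (S(H) = (H² + ((0*5)*5)*H) + 172 = (H² + (0*5)*H) + 172 = (H² + 0*H) + 172 = (H² + 0) + 172 = H² + 172 = 172 + H²)
(-4308 + 19178) + S(139) = (-4308 + 19178) + (172 + 139²) = 14870 + (172 + 19321) = 14870 + 19493 = 34363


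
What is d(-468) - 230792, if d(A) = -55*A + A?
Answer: -205520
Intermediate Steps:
d(A) = -54*A
d(-468) - 230792 = -54*(-468) - 230792 = 25272 - 230792 = -205520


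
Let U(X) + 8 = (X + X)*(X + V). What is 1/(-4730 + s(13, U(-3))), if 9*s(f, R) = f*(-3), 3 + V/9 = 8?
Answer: -3/14203 ≈ -0.00021122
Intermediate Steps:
V = 45 (V = -27 + 9*8 = -27 + 72 = 45)
U(X) = -8 + 2*X*(45 + X) (U(X) = -8 + (X + X)*(X + 45) = -8 + (2*X)*(45 + X) = -8 + 2*X*(45 + X))
s(f, R) = -f/3 (s(f, R) = (f*(-3))/9 = (-3*f)/9 = -f/3)
1/(-4730 + s(13, U(-3))) = 1/(-4730 - ⅓*13) = 1/(-4730 - 13/3) = 1/(-14203/3) = -3/14203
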